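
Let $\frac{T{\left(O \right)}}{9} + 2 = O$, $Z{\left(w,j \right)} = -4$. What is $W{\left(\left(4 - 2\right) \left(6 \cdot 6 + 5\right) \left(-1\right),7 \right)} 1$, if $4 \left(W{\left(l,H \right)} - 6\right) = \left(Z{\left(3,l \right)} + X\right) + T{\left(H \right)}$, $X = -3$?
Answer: $\frac{31}{2} \approx 15.5$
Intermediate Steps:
$T{\left(O \right)} = -18 + 9 O$
$W{\left(l,H \right)} = - \frac{1}{4} + \frac{9 H}{4}$ ($W{\left(l,H \right)} = 6 + \frac{\left(-4 - 3\right) + \left(-18 + 9 H\right)}{4} = 6 + \frac{-7 + \left(-18 + 9 H\right)}{4} = 6 + \frac{-25 + 9 H}{4} = 6 + \left(- \frac{25}{4} + \frac{9 H}{4}\right) = - \frac{1}{4} + \frac{9 H}{4}$)
$W{\left(\left(4 - 2\right) \left(6 \cdot 6 + 5\right) \left(-1\right),7 \right)} 1 = \left(- \frac{1}{4} + \frac{9}{4} \cdot 7\right) 1 = \left(- \frac{1}{4} + \frac{63}{4}\right) 1 = \frac{31}{2} \cdot 1 = \frac{31}{2}$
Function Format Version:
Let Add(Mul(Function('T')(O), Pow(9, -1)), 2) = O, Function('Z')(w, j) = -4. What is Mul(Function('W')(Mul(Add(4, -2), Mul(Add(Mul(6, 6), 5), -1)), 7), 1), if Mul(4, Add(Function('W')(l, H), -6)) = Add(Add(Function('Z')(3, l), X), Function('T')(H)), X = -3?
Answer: Rational(31, 2) ≈ 15.500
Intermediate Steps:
Function('T')(O) = Add(-18, Mul(9, O))
Function('W')(l, H) = Add(Rational(-1, 4), Mul(Rational(9, 4), H)) (Function('W')(l, H) = Add(6, Mul(Rational(1, 4), Add(Add(-4, -3), Add(-18, Mul(9, H))))) = Add(6, Mul(Rational(1, 4), Add(-7, Add(-18, Mul(9, H))))) = Add(6, Mul(Rational(1, 4), Add(-25, Mul(9, H)))) = Add(6, Add(Rational(-25, 4), Mul(Rational(9, 4), H))) = Add(Rational(-1, 4), Mul(Rational(9, 4), H)))
Mul(Function('W')(Mul(Add(4, -2), Mul(Add(Mul(6, 6), 5), -1)), 7), 1) = Mul(Add(Rational(-1, 4), Mul(Rational(9, 4), 7)), 1) = Mul(Add(Rational(-1, 4), Rational(63, 4)), 1) = Mul(Rational(31, 2), 1) = Rational(31, 2)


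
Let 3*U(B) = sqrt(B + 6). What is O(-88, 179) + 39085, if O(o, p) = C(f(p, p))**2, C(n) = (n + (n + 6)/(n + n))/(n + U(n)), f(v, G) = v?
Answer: 208016172578633619797/5322011244248192 - 111516676803*sqrt(185)/29731906392448 ≈ 39086.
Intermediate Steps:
U(B) = sqrt(6 + B)/3 (U(B) = sqrt(B + 6)/3 = sqrt(6 + B)/3)
C(n) = (n + (6 + n)/(2*n))/(n + sqrt(6 + n)/3) (C(n) = (n + (n + 6)/(n + n))/(n + sqrt(6 + n)/3) = (n + (6 + n)/((2*n)))/(n + sqrt(6 + n)/3) = (n + (6 + n)*(1/(2*n)))/(n + sqrt(6 + n)/3) = (n + (6 + n)/(2*n))/(n + sqrt(6 + n)/3))
O(o, p) = 9*(6 + p + 2*p**2)**2/(4*p**2*(sqrt(6 + p) + 3*p)**2) (O(o, p) = (3*(6 + p + 2*p**2)/(2*p*(sqrt(6 + p) + 3*p)))**2 = 9*(6 + p + 2*p**2)**2/(4*p**2*(sqrt(6 + p) + 3*p)**2))
O(-88, 179) + 39085 = (9/4)*(6 + 179 + 2*179**2)**2/(179**2*(sqrt(6 + 179) + 3*179)**2) + 39085 = (9/4)*(1/32041)*(6 + 179 + 2*32041)**2/(sqrt(185) + 537)**2 + 39085 = (9/4)*(1/32041)*(6 + 179 + 64082)**2/(537 + sqrt(185))**2 + 39085 = (9/4)*(1/32041)*64267**2/(537 + sqrt(185))**2 + 39085 = (9/4)*(1/32041)*4130247289/(537 + sqrt(185))**2 + 39085 = 37172225601/(128164*(537 + sqrt(185))**2) + 39085 = 39085 + 37172225601/(128164*(537 + sqrt(185))**2)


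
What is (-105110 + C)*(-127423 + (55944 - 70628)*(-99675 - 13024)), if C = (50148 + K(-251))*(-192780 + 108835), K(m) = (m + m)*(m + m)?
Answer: -41971365939462541750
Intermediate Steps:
K(m) = 4*m**2 (K(m) = (2*m)*(2*m) = 4*m**2)
C = -25364149640 (C = (50148 + 4*(-251)**2)*(-192780 + 108835) = (50148 + 4*63001)*(-83945) = (50148 + 252004)*(-83945) = 302152*(-83945) = -25364149640)
(-105110 + C)*(-127423 + (55944 - 70628)*(-99675 - 13024)) = (-105110 - 25364149640)*(-127423 + (55944 - 70628)*(-99675 - 13024)) = -25364254750*(-127423 - 14684*(-112699)) = -25364254750*(-127423 + 1654872116) = -25364254750*1654744693 = -41971365939462541750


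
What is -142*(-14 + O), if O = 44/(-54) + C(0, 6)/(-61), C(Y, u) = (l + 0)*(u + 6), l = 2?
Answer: 3556816/1647 ≈ 2159.6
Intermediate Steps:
C(Y, u) = 12 + 2*u (C(Y, u) = (2 + 0)*(u + 6) = 2*(6 + u) = 12 + 2*u)
O = -1990/1647 (O = 44/(-54) + (12 + 2*6)/(-61) = 44*(-1/54) + (12 + 12)*(-1/61) = -22/27 + 24*(-1/61) = -22/27 - 24/61 = -1990/1647 ≈ -1.2083)
-142*(-14 + O) = -142*(-14 - 1990/1647) = -142*(-25048/1647) = 3556816/1647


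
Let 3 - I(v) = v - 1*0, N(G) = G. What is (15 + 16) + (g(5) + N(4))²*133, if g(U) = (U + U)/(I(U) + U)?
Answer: 64651/9 ≈ 7183.4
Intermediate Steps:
I(v) = 3 - v (I(v) = 3 - (v - 1*0) = 3 - (v + 0) = 3 - v)
g(U) = 2*U/3 (g(U) = (U + U)/((3 - U) + U) = (2*U)/3 = (2*U)*(⅓) = 2*U/3)
(15 + 16) + (g(5) + N(4))²*133 = (15 + 16) + ((⅔)*5 + 4)²*133 = 31 + (10/3 + 4)²*133 = 31 + (22/3)²*133 = 31 + (484/9)*133 = 31 + 64372/9 = 64651/9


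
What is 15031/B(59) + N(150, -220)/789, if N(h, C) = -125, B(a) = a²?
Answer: 11424334/2746509 ≈ 4.1596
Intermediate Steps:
15031/B(59) + N(150, -220)/789 = 15031/(59²) - 125/789 = 15031/3481 - 125*1/789 = 15031*(1/3481) - 125/789 = 15031/3481 - 125/789 = 11424334/2746509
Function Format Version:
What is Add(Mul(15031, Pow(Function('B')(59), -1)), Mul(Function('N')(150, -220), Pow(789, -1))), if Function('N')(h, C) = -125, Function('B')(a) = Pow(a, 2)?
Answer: Rational(11424334, 2746509) ≈ 4.1596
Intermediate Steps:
Add(Mul(15031, Pow(Function('B')(59), -1)), Mul(Function('N')(150, -220), Pow(789, -1))) = Add(Mul(15031, Pow(Pow(59, 2), -1)), Mul(-125, Pow(789, -1))) = Add(Mul(15031, Pow(3481, -1)), Mul(-125, Rational(1, 789))) = Add(Mul(15031, Rational(1, 3481)), Rational(-125, 789)) = Add(Rational(15031, 3481), Rational(-125, 789)) = Rational(11424334, 2746509)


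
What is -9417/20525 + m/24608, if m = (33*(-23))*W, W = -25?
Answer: 157728339/505079200 ≈ 0.31228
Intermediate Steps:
m = 18975 (m = (33*(-23))*(-25) = -759*(-25) = 18975)
-9417/20525 + m/24608 = -9417/20525 + 18975/24608 = 157728339/505079200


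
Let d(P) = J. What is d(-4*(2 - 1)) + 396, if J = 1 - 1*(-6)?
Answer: 403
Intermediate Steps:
J = 7 (J = 1 + 6 = 7)
d(P) = 7
d(-4*(2 - 1)) + 396 = 7 + 396 = 403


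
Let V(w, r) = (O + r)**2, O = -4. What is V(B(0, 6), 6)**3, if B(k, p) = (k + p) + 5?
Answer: 64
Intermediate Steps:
B(k, p) = 5 + k + p
V(w, r) = (-4 + r)**2
V(B(0, 6), 6)**3 = ((-4 + 6)**2)**3 = (2**2)**3 = 4**3 = 64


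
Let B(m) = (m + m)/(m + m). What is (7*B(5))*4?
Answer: 28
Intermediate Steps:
B(m) = 1 (B(m) = (2*m)/((2*m)) = (2*m)*(1/(2*m)) = 1)
(7*B(5))*4 = (7*1)*4 = 7*4 = 28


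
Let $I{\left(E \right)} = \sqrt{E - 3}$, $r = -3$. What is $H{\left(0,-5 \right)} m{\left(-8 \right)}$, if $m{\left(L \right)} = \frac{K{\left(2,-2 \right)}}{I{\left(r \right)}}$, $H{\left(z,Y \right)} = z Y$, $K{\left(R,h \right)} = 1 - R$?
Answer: $0$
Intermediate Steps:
$I{\left(E \right)} = \sqrt{-3 + E}$
$H{\left(z,Y \right)} = Y z$
$m{\left(L \right)} = \frac{i \sqrt{6}}{6}$ ($m{\left(L \right)} = \frac{1 - 2}{\sqrt{-3 - 3}} = \frac{1 - 2}{\sqrt{-6}} = - \frac{1}{i \sqrt{6}} = - \frac{\left(-1\right) i \sqrt{6}}{6} = \frac{i \sqrt{6}}{6}$)
$H{\left(0,-5 \right)} m{\left(-8 \right)} = \left(-5\right) 0 \frac{i \sqrt{6}}{6} = 0 \frac{i \sqrt{6}}{6} = 0$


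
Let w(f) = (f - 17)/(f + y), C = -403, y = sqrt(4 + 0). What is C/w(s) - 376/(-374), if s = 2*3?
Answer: 54996/187 ≈ 294.10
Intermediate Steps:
y = 2 (y = sqrt(4) = 2)
s = 6
w(f) = (-17 + f)/(2 + f) (w(f) = (f - 17)/(f + 2) = (-17 + f)/(2 + f))
C/w(s) - 376/(-374) = -403*(2 + 6)/(-17 + 6) - 376/(-374) = -403/(-11/8) - 376*(-1/374) = -403/((1/8)*(-11)) + 188/187 = -403/(-11/8) + 188/187 = -403*(-8/11) + 188/187 = 3224/11 + 188/187 = 54996/187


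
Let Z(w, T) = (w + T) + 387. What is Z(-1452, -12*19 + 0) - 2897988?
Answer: -2899281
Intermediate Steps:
Z(w, T) = 387 + T + w (Z(w, T) = (T + w) + 387 = 387 + T + w)
Z(-1452, -12*19 + 0) - 2897988 = (387 + (-12*19 + 0) - 1452) - 2897988 = (387 + (-228 + 0) - 1452) - 2897988 = (387 - 228 - 1452) - 2897988 = -1293 - 2897988 = -2899281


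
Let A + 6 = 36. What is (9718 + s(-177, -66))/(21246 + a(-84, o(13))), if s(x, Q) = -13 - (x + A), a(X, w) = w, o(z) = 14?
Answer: 2463/5315 ≈ 0.46341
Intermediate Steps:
A = 30 (A = -6 + 36 = 30)
s(x, Q) = -43 - x (s(x, Q) = -13 - (x + 30) = -13 - (30 + x) = -13 + (-30 - x) = -43 - x)
(9718 + s(-177, -66))/(21246 + a(-84, o(13))) = (9718 + (-43 - 1*(-177)))/(21246 + 14) = (9718 + (-43 + 177))/21260 = (9718 + 134)*(1/21260) = 9852*(1/21260) = 2463/5315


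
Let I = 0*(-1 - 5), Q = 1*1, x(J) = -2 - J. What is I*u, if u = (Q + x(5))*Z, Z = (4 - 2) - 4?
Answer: 0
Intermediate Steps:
Z = -2 (Z = 2 - 4 = -2)
Q = 1
I = 0 (I = 0*(-6) = 0)
u = 12 (u = (1 + (-2 - 1*5))*(-2) = (1 + (-2 - 5))*(-2) = (1 - 7)*(-2) = -6*(-2) = 12)
I*u = 0*12 = 0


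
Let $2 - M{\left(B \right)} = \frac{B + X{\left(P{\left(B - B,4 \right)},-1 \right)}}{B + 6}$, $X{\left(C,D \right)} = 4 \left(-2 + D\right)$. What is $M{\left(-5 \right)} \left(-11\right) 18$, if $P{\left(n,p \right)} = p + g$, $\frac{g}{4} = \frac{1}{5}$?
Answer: $-3762$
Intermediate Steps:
$g = \frac{4}{5} \approx 0.8$
$P{\left(n,p \right)} = \frac{4}{5} + p$ ($P{\left(n,p \right)} = p + \frac{4}{5} = \frac{4}{5} + p$)
$X{\left(C,D \right)} = -8 + 4 D$
$M{\left(B \right)} = 2 - \frac{-12 + B}{6 + B}$ ($M{\left(B \right)} = 2 - \frac{B + \left(-8 + 4 \left(-1\right)\right)}{B + 6} = 2 - \frac{B - 12}{6 + B} = 2 - \frac{-12 + B}{6 + B}$)
$M{\left(-5 \right)} \left(-11\right) 18 = \frac{24 - 5}{6 - 5} \left(-11\right) 18 = 1^{-1} \cdot 19 \left(-11\right) 18 = 1 \cdot 19 \left(-11\right) 18 = 19 \left(-11\right) 18 = \left(-209\right) 18 = -3762$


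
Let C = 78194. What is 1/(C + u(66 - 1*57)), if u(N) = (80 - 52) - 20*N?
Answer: 1/78042 ≈ 1.2814e-5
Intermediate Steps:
u(N) = 28 - 20*N
1/(C + u(66 - 1*57)) = 1/(78194 + (28 - 20*(66 - 1*57))) = 1/(78194 + (28 - 20*(66 - 57))) = 1/(78194 + (28 - 20*9)) = 1/(78194 + (28 - 180)) = 1/(78194 - 152) = 1/78042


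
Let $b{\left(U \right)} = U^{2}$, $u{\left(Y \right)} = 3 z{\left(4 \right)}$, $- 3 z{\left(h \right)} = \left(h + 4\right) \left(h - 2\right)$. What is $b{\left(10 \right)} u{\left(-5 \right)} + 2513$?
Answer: $913$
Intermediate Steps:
$z{\left(h \right)} = - \frac{\left(-2 + h\right) \left(4 + h\right)}{3}$ ($z{\left(h \right)} = - \frac{\left(h + 4\right) \left(h - 2\right)}{3} = - \frac{\left(4 + h\right) \left(-2 + h\right)}{3} = - \frac{\left(-2 + h\right) \left(4 + h\right)}{3}$)
$u{\left(Y \right)} = -16$ ($u{\left(Y \right)} = 3 \left(\frac{8}{3} - \frac{8}{3} - \frac{4^{2}}{3}\right) = 3 \left(\frac{8}{3} - \frac{8}{3} - \frac{16}{3}\right) = 3 \left(- \frac{16}{3}\right) = -16$)
$b{\left(10 \right)} u{\left(-5 \right)} + 2513 = 10^{2} \left(-16\right) + 2513 = 100 \left(-16\right) + 2513 = -1600 + 2513 = 913$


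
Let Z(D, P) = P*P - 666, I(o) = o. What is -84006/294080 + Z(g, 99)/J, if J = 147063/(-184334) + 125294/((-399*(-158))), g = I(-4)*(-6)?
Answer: 84075288335847/10949627680 ≈ 7678.4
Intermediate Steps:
g = 24 (g = -4*(-6) = 24)
J = 1861675/1564878 (J = 147063*(-1/184334) + 125294/63042 = -3129/3922 + 125294*(1/63042) = -3129/3922 + 793/399 = 1861675/1564878 ≈ 1.1897)
Z(D, P) = -666 + P² (Z(D, P) = P² - 666 = -666 + P²)
-84006/294080 + Z(g, 99)/J = -84006/294080 + (-666 + 99²)/(1861675/1564878) = -84006*1/294080 + (-666 + 9801)*(1564878/1861675) = -42003/147040 + 9135*(1564878/1861675) = -42003/147040 + 2859032106/372335 = 84075288335847/10949627680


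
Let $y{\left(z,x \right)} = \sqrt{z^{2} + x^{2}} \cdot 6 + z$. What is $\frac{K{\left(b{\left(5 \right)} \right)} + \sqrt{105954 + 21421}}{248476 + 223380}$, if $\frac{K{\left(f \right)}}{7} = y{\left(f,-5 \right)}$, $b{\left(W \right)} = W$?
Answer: $\frac{5}{67408} + \frac{5 \sqrt{5095}}{471856} + \frac{15 \sqrt{2}}{33704} \approx 0.0014599$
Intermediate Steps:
$y{\left(z,x \right)} = z + 6 \sqrt{x^{2} + z^{2}}$ ($y{\left(z,x \right)} = \sqrt{x^{2} + z^{2}} \cdot 6 + z = 6 \sqrt{x^{2} + z^{2}} + z = z + 6 \sqrt{x^{2} + z^{2}}$)
$K{\left(f \right)} = 7 f + 42 \sqrt{25 + f^{2}}$ ($K{\left(f \right)} = 7 \left(f + 6 \sqrt{\left(-5\right)^{2} + f^{2}}\right) = 7 \left(f + 6 \sqrt{25 + f^{2}}\right) = 7 f + 42 \sqrt{25 + f^{2}}$)
$\frac{K{\left(b{\left(5 \right)} \right)} + \sqrt{105954 + 21421}}{248476 + 223380} = \frac{\left(7 \cdot 5 + 42 \sqrt{25 + 5^{2}}\right) + \sqrt{105954 + 21421}}{248476 + 223380} = \frac{\left(35 + 42 \sqrt{25 + 25}\right) + \sqrt{127375}}{471856} = \left(\left(35 + 42 \sqrt{50}\right) + 5 \sqrt{5095}\right) \frac{1}{471856} = \left(\left(35 + 42 \cdot 5 \sqrt{2}\right) + 5 \sqrt{5095}\right) \frac{1}{471856} = \left(\left(35 + 210 \sqrt{2}\right) + 5 \sqrt{5095}\right) \frac{1}{471856} = \left(35 + 5 \sqrt{5095} + 210 \sqrt{2}\right) \frac{1}{471856} = \frac{5}{67408} + \frac{5 \sqrt{5095}}{471856} + \frac{15 \sqrt{2}}{33704}$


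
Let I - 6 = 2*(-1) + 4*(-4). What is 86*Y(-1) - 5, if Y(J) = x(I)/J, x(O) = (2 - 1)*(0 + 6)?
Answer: -521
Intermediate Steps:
I = -12 (I = 6 + (2*(-1) + 4*(-4)) = 6 + (-2 - 16) = 6 - 18 = -12)
x(O) = 6 (x(O) = 1*6 = 6)
Y(J) = 6/J
86*Y(-1) - 5 = 86*(6/(-1)) - 5 = 86*(6*(-1)) - 5 = 86*(-6) - 5 = -516 - 5 = -521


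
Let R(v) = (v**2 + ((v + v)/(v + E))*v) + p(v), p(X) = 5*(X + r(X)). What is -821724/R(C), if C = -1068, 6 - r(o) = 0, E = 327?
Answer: -33827638/46610357 ≈ -0.72575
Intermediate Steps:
r(o) = 6 (r(o) = 6 - 1*0 = 6 + 0 = 6)
p(X) = 30 + 5*X (p(X) = 5*(X + 6) = 5*(6 + X) = 30 + 5*X)
R(v) = 30 + v**2 + 5*v + 2*v**2/(327 + v) (R(v) = (v**2 + ((v + v)/(v + 327))*v) + (30 + 5*v) = (v**2 + ((2*v)/(327 + v))*v) + (30 + 5*v) = (v**2 + (2*v/(327 + v))*v) + (30 + 5*v) = (v**2 + 2*v**2/(327 + v)) + (30 + 5*v) = 30 + v**2 + 5*v + 2*v**2/(327 + v))
-821724/R(C) = -821724*(327 - 1068)/(9810 + (-1068)**3 + 334*(-1068)**2 + 1665*(-1068)) = -821724*(-741/(9810 - 1218186432 + 334*1140624 - 1778220)) = -821724*(-741/(9810 - 1218186432 + 380968416 - 1778220)) = -821724/((-1/741*(-838986426))) = -821724/279662142/247 = -821724*247/279662142 = -33827638/46610357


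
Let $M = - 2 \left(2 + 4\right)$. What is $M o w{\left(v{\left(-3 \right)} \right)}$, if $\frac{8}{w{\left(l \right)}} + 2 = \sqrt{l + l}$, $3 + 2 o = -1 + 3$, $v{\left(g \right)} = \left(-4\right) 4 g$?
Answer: $\frac{24}{23} + \frac{48 \sqrt{6}}{23} \approx 6.1555$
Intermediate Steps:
$v{\left(g \right)} = - 16 g$
$o = - \frac{1}{2}$ ($o = - \frac{3}{2} + \frac{-1 + 3}{2} = - \frac{3}{2} + \frac{1}{2} \cdot 2 = - \frac{3}{2} + 1 = - \frac{1}{2} \approx -0.5$)
$M = -12$ ($M = \left(-2\right) 6 = -12$)
$w{\left(l \right)} = \frac{8}{-2 + \sqrt{2} \sqrt{l}}$ ($w{\left(l \right)} = \frac{8}{-2 + \sqrt{l + l}} = \frac{8}{-2 + \sqrt{2 l}} = \frac{8}{-2 + \sqrt{2} \sqrt{l}}$)
$M o w{\left(v{\left(-3 \right)} \right)} = \left(-12\right) \left(- \frac{1}{2}\right) \frac{8}{-2 + \sqrt{2} \sqrt{\left(-16\right) \left(-3\right)}} = 6 \frac{8}{-2 + \sqrt{2} \sqrt{48}} = 6 \frac{8}{-2 + \sqrt{2} \cdot 4 \sqrt{3}} = 6 \frac{8}{-2 + 4 \sqrt{6}} = \frac{48}{-2 + 4 \sqrt{6}}$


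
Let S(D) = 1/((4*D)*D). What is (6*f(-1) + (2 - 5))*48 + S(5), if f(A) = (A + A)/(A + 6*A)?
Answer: -43193/700 ≈ -61.704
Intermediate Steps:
f(A) = 2/7 (f(A) = (2*A)/((7*A)) = (2*A)*(1/(7*A)) = 2/7)
S(D) = 1/(4*D²)
(6*f(-1) + (2 - 5))*48 + S(5) = (6*(2/7) + (2 - 5))*48 + (¼)/5² = (12/7 - 3)*48 + (¼)*(1/25) = -9/7*48 + 1/100 = -432/7 + 1/100 = -43193/700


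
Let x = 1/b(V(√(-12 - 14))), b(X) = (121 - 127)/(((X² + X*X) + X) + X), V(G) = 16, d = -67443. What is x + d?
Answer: -202601/3 ≈ -67534.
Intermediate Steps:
b(X) = -6/(2*X + 2*X²) (b(X) = -6/(((X² + X²) + X) + X) = -6/((2*X² + X) + X) = -6/((X + 2*X²) + X) = -6/(2*X + 2*X²))
x = -272/3 (x = 1/(-3/(16*(1 + 16))) = 1/(-3*1/16/17) = 1/(-3*1/16*1/17) = 1/(-3/272) = -272/3 ≈ -90.667)
x + d = -272/3 - 67443 = -202601/3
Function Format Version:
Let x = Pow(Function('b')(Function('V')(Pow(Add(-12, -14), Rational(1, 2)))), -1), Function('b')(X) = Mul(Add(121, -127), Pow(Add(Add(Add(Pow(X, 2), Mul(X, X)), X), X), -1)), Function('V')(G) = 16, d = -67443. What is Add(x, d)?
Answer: Rational(-202601, 3) ≈ -67534.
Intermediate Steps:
Function('b')(X) = Mul(-6, Pow(Add(Mul(2, X), Mul(2, Pow(X, 2))), -1)) (Function('b')(X) = Mul(-6, Pow(Add(Add(Add(Pow(X, 2), Pow(X, 2)), X), X), -1)) = Mul(-6, Pow(Add(Add(Mul(2, Pow(X, 2)), X), X), -1)) = Mul(-6, Pow(Add(Add(X, Mul(2, Pow(X, 2))), X), -1)) = Mul(-6, Pow(Add(Mul(2, X), Mul(2, Pow(X, 2))), -1)))
x = Rational(-272, 3) (x = Pow(Mul(-3, Pow(16, -1), Pow(Add(1, 16), -1)), -1) = Pow(Mul(-3, Rational(1, 16), Pow(17, -1)), -1) = Pow(Mul(-3, Rational(1, 16), Rational(1, 17)), -1) = Pow(Rational(-3, 272), -1) = Rational(-272, 3) ≈ -90.667)
Add(x, d) = Add(Rational(-272, 3), -67443) = Rational(-202601, 3)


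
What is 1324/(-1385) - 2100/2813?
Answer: -6632912/3896005 ≈ -1.7025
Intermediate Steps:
1324/(-1385) - 2100/2813 = 1324*(-1/1385) - 2100*1/2813 = -1324/1385 - 2100/2813 = -6632912/3896005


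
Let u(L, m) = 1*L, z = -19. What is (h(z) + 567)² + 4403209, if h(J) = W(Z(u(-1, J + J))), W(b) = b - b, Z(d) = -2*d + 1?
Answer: 4724698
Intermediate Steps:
u(L, m) = L
Z(d) = 1 - 2*d
W(b) = 0
h(J) = 0
(h(z) + 567)² + 4403209 = (0 + 567)² + 4403209 = 567² + 4403209 = 321489 + 4403209 = 4724698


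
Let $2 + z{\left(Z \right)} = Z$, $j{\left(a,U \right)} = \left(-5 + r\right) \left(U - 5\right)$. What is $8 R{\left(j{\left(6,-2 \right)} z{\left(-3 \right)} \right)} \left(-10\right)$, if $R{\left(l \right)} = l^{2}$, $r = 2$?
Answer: $-882000$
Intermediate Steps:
$j{\left(a,U \right)} = 15 - 3 U$ ($j{\left(a,U \right)} = \left(-5 + 2\right) \left(U - 5\right) = - 3 \left(-5 + U\right) = 15 - 3 U$)
$z{\left(Z \right)} = -2 + Z$
$8 R{\left(j{\left(6,-2 \right)} z{\left(-3 \right)} \right)} \left(-10\right) = 8 \left(\left(15 - -6\right) \left(-2 - 3\right)\right)^{2} \left(-10\right) = 8 \left(\left(15 + 6\right) \left(-5\right)\right)^{2} \left(-10\right) = 8 \left(21 \left(-5\right)\right)^{2} \left(-10\right) = 8 \left(-105\right)^{2} \left(-10\right) = 8 \cdot 11025 \left(-10\right) = 88200 \left(-10\right) = -882000$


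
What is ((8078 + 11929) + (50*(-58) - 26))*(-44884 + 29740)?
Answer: -258674664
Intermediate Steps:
((8078 + 11929) + (50*(-58) - 26))*(-44884 + 29740) = (20007 + (-2900 - 26))*(-15144) = (20007 - 2926)*(-15144) = 17081*(-15144) = -258674664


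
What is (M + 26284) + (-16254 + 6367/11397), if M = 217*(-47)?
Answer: -1919726/11397 ≈ -168.44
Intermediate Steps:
M = -10199
(M + 26284) + (-16254 + 6367/11397) = (-10199 + 26284) + (-16254 + 6367/11397) = 16085 + (-16254 + 6367*(1/11397)) = 16085 + (-16254 + 6367/11397) = 16085 - 185240471/11397 = -1919726/11397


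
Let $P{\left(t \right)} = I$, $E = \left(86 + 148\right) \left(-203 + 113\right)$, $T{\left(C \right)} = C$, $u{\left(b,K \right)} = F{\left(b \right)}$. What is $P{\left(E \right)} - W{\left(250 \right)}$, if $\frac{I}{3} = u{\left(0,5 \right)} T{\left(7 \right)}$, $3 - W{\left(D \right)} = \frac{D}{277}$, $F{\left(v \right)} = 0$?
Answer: $- \frac{581}{277} \approx -2.0975$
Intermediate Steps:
$u{\left(b,K \right)} = 0$
$W{\left(D \right)} = 3 - \frac{D}{277}$
$E = -21060$ ($E = 234 \left(-90\right) = -21060$)
$I = 0$ ($I = 3 \cdot 0 \cdot 7 = 3 \cdot 0 = 0$)
$P{\left(t \right)} = 0$
$P{\left(E \right)} - W{\left(250 \right)} = 0 - \left(3 - \frac{250}{277}\right) = 0 - \frac{581}{277} = - \frac{581}{277}$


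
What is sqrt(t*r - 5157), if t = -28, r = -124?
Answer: I*sqrt(1685) ≈ 41.049*I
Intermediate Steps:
sqrt(t*r - 5157) = sqrt(-28*(-124) - 5157) = sqrt(3472 - 5157) = sqrt(-1685) = I*sqrt(1685)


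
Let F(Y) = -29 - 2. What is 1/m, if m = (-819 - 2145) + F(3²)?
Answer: -1/2995 ≈ -0.00033389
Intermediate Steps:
F(Y) = -31
m = -2995 (m = (-819 - 2145) - 31 = -2964 - 31 = -2995)
1/m = 1/(-2995) = -1/2995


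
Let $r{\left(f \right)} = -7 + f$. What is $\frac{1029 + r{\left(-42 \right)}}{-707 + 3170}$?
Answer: $\frac{980}{2463} \approx 0.39789$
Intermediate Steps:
$\frac{1029 + r{\left(-42 \right)}}{-707 + 3170} = \frac{1029 - 49}{-707 + 3170} = \frac{1029 - 49}{2463} = 980 \cdot \frac{1}{2463} = \frac{980}{2463}$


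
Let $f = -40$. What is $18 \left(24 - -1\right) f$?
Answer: $-18000$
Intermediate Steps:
$18 \left(24 - -1\right) f = 18 \left(24 - -1\right) \left(-40\right) = 18 \left(24 + 1\right) \left(-40\right) = 18 \cdot 25 \left(-40\right) = 450 \left(-40\right) = -18000$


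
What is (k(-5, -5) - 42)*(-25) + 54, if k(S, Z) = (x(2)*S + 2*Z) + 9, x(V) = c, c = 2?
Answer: 1379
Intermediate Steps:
x(V) = 2
k(S, Z) = 9 + 2*S + 2*Z (k(S, Z) = (2*S + 2*Z) + 9 = 9 + 2*S + 2*Z)
(k(-5, -5) - 42)*(-25) + 54 = ((9 + 2*(-5) + 2*(-5)) - 42)*(-25) + 54 = ((9 - 10 - 10) - 42)*(-25) + 54 = (-11 - 42)*(-25) + 54 = -53*(-25) + 54 = 1325 + 54 = 1379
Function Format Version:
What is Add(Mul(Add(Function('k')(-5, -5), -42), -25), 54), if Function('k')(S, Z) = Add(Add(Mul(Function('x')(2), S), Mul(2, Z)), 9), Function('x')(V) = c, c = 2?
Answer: 1379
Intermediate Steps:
Function('x')(V) = 2
Function('k')(S, Z) = Add(9, Mul(2, S), Mul(2, Z)) (Function('k')(S, Z) = Add(Add(Mul(2, S), Mul(2, Z)), 9) = Add(9, Mul(2, S), Mul(2, Z)))
Add(Mul(Add(Function('k')(-5, -5), -42), -25), 54) = Add(Mul(Add(Add(9, Mul(2, -5), Mul(2, -5)), -42), -25), 54) = Add(Mul(Add(Add(9, -10, -10), -42), -25), 54) = Add(Mul(Add(-11, -42), -25), 54) = Add(Mul(-53, -25), 54) = Add(1325, 54) = 1379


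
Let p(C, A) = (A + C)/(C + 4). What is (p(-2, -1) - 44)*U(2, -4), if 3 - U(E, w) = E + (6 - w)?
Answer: 819/2 ≈ 409.50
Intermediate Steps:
U(E, w) = -3 + w - E (U(E, w) = 3 - (E + (6 - w)) = 3 - (6 + E - w) = 3 + (-6 + w - E) = -3 + w - E)
p(C, A) = (A + C)/(4 + C)
(p(-2, -1) - 44)*U(2, -4) = ((-1 - 2)/(4 - 2) - 44)*(-3 - 4 - 1*2) = (-3/2 - 44)*(-3 - 4 - 2) = ((1/2)*(-3) - 44)*(-9) = (-3/2 - 44)*(-9) = -91/2*(-9) = 819/2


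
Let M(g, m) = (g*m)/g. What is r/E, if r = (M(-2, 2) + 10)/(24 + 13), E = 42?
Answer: 2/259 ≈ 0.0077220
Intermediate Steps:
M(g, m) = m
r = 12/37 (r = (2 + 10)/(24 + 13) = 12/37 ≈ 0.32432)
r/E = (12/37)/42 = (12/37)*(1/42) = 2/259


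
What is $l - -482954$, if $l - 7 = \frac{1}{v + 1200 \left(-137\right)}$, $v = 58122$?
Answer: $\frac{51328129157}{106278} \approx 4.8296 \cdot 10^{5}$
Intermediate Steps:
$l = \frac{743945}{106278}$ ($l = 7 + \frac{1}{58122 + 1200 \left(-137\right)} = 7 + \frac{1}{58122 - 164400} = 7 + \frac{1}{-106278} = 7 - \frac{1}{106278} = \frac{743945}{106278} \approx 7.0$)
$l - -482954 = \frac{743945}{106278} - -482954 = \frac{743945}{106278} + 482954 = \frac{51328129157}{106278}$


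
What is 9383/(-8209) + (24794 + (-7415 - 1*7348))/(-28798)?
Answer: -50365159/33771826 ≈ -1.4913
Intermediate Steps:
9383/(-8209) + (24794 + (-7415 - 1*7348))/(-28798) = 9383*(-1/8209) + (24794 + (-7415 - 7348))*(-1/28798) = -9383/8209 + (24794 - 14763)*(-1/28798) = -9383/8209 + 10031*(-1/28798) = -9383/8209 - 1433/4114 = -50365159/33771826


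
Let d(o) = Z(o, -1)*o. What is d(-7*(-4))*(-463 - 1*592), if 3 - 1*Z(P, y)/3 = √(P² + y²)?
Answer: -265860 + 88620*√785 ≈ 2.2171e+6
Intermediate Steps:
Z(P, y) = 9 - 3*√(P² + y²)
d(o) = o*(9 - 3*√(1 + o²)) (d(o) = (9 - 3*√(o² + (-1)²))*o = (9 - 3*√(o² + 1))*o = (9 - 3*√(1 + o²))*o = o*(9 - 3*√(1 + o²)))
d(-7*(-4))*(-463 - 1*592) = (3*(-7*(-4))*(3 - √(1 + (-7*(-4))²)))*(-463 - 1*592) = (3*28*(3 - √(1 + 28²)))*(-463 - 592) = (3*28*(3 - √(1 + 784)))*(-1055) = (3*28*(3 - √785))*(-1055) = (252 - 84*√785)*(-1055) = -265860 + 88620*√785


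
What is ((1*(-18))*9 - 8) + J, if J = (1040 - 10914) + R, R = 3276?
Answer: -6768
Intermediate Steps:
J = -6598 (J = (1040 - 10914) + 3276 = -9874 + 3276 = -6598)
((1*(-18))*9 - 8) + J = ((1*(-18))*9 - 8) - 6598 = (-18*9 - 8) - 6598 = (-162 - 8) - 6598 = -170 - 6598 = -6768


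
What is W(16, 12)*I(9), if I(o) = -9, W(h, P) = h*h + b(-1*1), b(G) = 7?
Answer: -2367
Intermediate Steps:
W(h, P) = 7 + h² (W(h, P) = h*h + 7 = h² + 7 = 7 + h²)
W(16, 12)*I(9) = (7 + 16²)*(-9) = (7 + 256)*(-9) = 263*(-9) = -2367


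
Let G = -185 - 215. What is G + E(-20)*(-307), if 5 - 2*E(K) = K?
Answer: -8475/2 ≈ -4237.5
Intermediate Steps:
G = -400
E(K) = 5/2 - K/2
G + E(-20)*(-307) = -400 + (5/2 - ½*(-20))*(-307) = -400 + (5/2 + 10)*(-307) = -400 + (25/2)*(-307) = -400 - 7675/2 = -8475/2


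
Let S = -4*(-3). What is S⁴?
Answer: 20736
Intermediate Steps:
S = 12
S⁴ = 12⁴ = 20736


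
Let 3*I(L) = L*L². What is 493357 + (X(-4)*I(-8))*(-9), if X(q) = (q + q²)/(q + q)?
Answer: 491053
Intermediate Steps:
X(q) = (q + q²)/(2*q) (X(q) = (q + q²)/((2*q)) = (q + q²)*(1/(2*q)) = (q + q²)/(2*q))
I(L) = L³/3 (I(L) = (L*L²)/3 = L³/3)
493357 + (X(-4)*I(-8))*(-9) = 493357 + ((½ + (½)*(-4))*((⅓)*(-8)³))*(-9) = 493357 + ((½ - 2)*((⅓)*(-512)))*(-9) = 493357 - 3/2*(-512/3)*(-9) = 493357 + 256*(-9) = 493357 - 2304 = 491053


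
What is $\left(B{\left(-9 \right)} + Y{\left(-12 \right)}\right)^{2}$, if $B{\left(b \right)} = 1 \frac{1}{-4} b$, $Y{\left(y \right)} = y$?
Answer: $\frac{1521}{16} \approx 95.063$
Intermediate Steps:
$B{\left(b \right)} = - \frac{b}{4}$ ($B{\left(b \right)} = 1 \left(- \frac{1}{4}\right) b = - \frac{b}{4}$)
$\left(B{\left(-9 \right)} + Y{\left(-12 \right)}\right)^{2} = \left(\left(- \frac{1}{4}\right) \left(-9\right) - 12\right)^{2} = \left(\frac{9}{4} - 12\right)^{2} = \left(- \frac{39}{4}\right)^{2} = \frac{1521}{16}$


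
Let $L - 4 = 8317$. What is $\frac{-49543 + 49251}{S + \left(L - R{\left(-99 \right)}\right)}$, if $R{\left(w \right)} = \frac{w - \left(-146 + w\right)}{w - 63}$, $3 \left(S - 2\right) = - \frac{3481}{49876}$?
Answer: $- \frac{1179667152}{33628100749} \approx -0.03508$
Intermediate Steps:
$L = 8321$ ($L = 4 + 8317 = 8321$)
$S = \frac{295775}{149628}$ ($S = 2 + \frac{\left(-3481\right) \frac{1}{49876}}{3} = 2 + \frac{1}{3} \left(- \frac{3481}{49876}\right) = 2 - \frac{3481}{149628} = \frac{295775}{149628} \approx 1.9767$)
$R{\left(w \right)} = \frac{146}{-63 + w}$
$\frac{-49543 + 49251}{S + \left(L - R{\left(-99 \right)}\right)} = \frac{-49543 + 49251}{\frac{295775}{149628} + \left(8321 - \frac{146}{-63 - 99}\right)} = - \frac{292}{\frac{295775}{149628} + \left(8321 - \frac{146}{-162}\right)} = - \frac{292}{\frac{295775}{149628} + \left(8321 - 146 \left(- \frac{1}{162}\right)\right)} = - \frac{292}{\frac{295775}{149628} + \left(8321 - - \frac{73}{81}\right)} = - \frac{292}{\frac{295775}{149628} + \left(8321 + \frac{73}{81}\right)} = - \frac{292}{\frac{295775}{149628} + \frac{674074}{81}} = - \frac{292}{\frac{33628100749}{4039956}} = \left(-292\right) \frac{4039956}{33628100749} = - \frac{1179667152}{33628100749}$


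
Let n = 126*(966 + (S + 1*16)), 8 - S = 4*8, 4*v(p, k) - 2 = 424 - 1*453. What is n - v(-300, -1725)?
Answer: 482859/4 ≈ 1.2071e+5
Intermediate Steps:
v(p, k) = -27/4 (v(p, k) = ½ + (424 - 1*453)/4 = ½ + (424 - 453)/4 = ½ + (¼)*(-29) = ½ - 29/4 = -27/4)
S = -24 (S = 8 - 4*8 = 8 - 1*32 = 8 - 32 = -24)
n = 120708 (n = 126*(966 + (-24 + 1*16)) = 126*(966 + (-24 + 16)) = 126*(966 - 8) = 126*958 = 120708)
n - v(-300, -1725) = 120708 - 1*(-27/4) = 120708 + 27/4 = 482859/4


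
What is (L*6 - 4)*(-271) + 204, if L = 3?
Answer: -3590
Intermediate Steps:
(L*6 - 4)*(-271) + 204 = (3*6 - 4)*(-271) + 204 = (18 - 4)*(-271) + 204 = 14*(-271) + 204 = -3794 + 204 = -3590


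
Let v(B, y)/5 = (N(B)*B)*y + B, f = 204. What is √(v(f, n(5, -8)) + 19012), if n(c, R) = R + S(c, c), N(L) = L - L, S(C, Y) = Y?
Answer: 8*√313 ≈ 141.53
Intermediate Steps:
N(L) = 0
n(c, R) = R + c
v(B, y) = 5*B (v(B, y) = 5*((0*B)*y + B) = 5*(0*y + B) = 5*(0 + B) = 5*B)
√(v(f, n(5, -8)) + 19012) = √(5*204 + 19012) = √(1020 + 19012) = √20032 = 8*√313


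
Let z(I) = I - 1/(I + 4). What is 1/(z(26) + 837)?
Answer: 30/25889 ≈ 0.0011588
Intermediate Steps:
z(I) = I - 1/(4 + I)
1/(z(26) + 837) = 1/((-1 + 26² + 4*26)/(4 + 26) + 837) = 1/((-1 + 676 + 104)/30 + 837) = 1/((1/30)*779 + 837) = 1/(779/30 + 837) = 1/(25889/30) = 30/25889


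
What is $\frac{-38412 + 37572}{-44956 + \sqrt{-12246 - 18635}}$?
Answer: $\frac{12587680}{673690939} + \frac{280 i \sqrt{30881}}{673690939} \approx 0.018685 + 7.3037 \cdot 10^{-5} i$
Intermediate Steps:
$\frac{-38412 + 37572}{-44956 + \sqrt{-12246 - 18635}} = - \frac{840}{-44956 + \sqrt{-12246 - 18635}} = - \frac{840}{-44956 + \sqrt{-30881}} = - \frac{840}{-44956 + i \sqrt{30881}}$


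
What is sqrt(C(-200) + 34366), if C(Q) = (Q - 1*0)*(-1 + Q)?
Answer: sqrt(74566) ≈ 273.07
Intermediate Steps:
C(Q) = Q*(-1 + Q) (C(Q) = (Q + 0)*(-1 + Q) = Q*(-1 + Q))
sqrt(C(-200) + 34366) = sqrt(-200*(-1 - 200) + 34366) = sqrt(-200*(-201) + 34366) = sqrt(40200 + 34366) = sqrt(74566)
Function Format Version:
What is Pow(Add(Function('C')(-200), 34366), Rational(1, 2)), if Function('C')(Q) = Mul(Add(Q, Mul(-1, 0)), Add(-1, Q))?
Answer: Pow(74566, Rational(1, 2)) ≈ 273.07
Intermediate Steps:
Function('C')(Q) = Mul(Q, Add(-1, Q)) (Function('C')(Q) = Mul(Add(Q, 0), Add(-1, Q)) = Mul(Q, Add(-1, Q)))
Pow(Add(Function('C')(-200), 34366), Rational(1, 2)) = Pow(Add(Mul(-200, Add(-1, -200)), 34366), Rational(1, 2)) = Pow(Add(Mul(-200, -201), 34366), Rational(1, 2)) = Pow(Add(40200, 34366), Rational(1, 2)) = Pow(74566, Rational(1, 2))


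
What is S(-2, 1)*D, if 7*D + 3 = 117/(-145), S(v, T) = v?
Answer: 1104/1015 ≈ 1.0877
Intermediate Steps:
D = -552/1015 (D = -3/7 + (117/(-145))/7 = -3/7 + (117*(-1/145))/7 = -3/7 + (⅐)*(-117/145) = -3/7 - 117/1015 = -552/1015 ≈ -0.54384)
S(-2, 1)*D = -2*(-552/1015) = 1104/1015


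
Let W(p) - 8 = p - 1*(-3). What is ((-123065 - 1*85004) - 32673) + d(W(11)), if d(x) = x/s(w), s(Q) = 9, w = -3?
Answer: -2166656/9 ≈ -2.4074e+5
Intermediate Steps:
W(p) = 11 + p (W(p) = 8 + (p - 1*(-3)) = 8 + (p + 3) = 8 + (3 + p) = 11 + p)
d(x) = x/9
((-123065 - 1*85004) - 32673) + d(W(11)) = ((-123065 - 1*85004) - 32673) + (11 + 11)/9 = ((-123065 - 85004) - 32673) + (⅑)*22 = (-208069 - 32673) + 22/9 = -240742 + 22/9 = -2166656/9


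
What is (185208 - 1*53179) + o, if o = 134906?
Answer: 266935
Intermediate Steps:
(185208 - 1*53179) + o = (185208 - 1*53179) + 134906 = (185208 - 53179) + 134906 = 132029 + 134906 = 266935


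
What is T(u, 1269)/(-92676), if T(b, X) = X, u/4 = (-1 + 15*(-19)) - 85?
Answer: -423/30892 ≈ -0.013693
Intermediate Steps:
u = -1484 (u = 4*((-1 + 15*(-19)) - 85) = 4*((-1 - 285) - 85) = 4*(-286 - 85) = 4*(-371) = -1484)
T(u, 1269)/(-92676) = 1269/(-92676) = 1269*(-1/92676) = -423/30892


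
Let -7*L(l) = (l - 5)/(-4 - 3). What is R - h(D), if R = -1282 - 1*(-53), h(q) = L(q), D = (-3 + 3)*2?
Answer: -60216/49 ≈ -1228.9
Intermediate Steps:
L(l) = -5/49 + l/49 (L(l) = -(l - 5)/(7*(-4 - 3)) = -(-5 + l)/(7*(-7)) = -(-5 + l)*(-1)/(7*7) = -(5/7 - l/7)/7 = -5/49 + l/49)
D = 0 (D = 0*2 = 0)
h(q) = -5/49 + q/49
R = -1229 (R = -1282 + 53 = -1229)
R - h(D) = -1229 - (-5/49 + (1/49)*0) = -1229 - (-5/49 + 0) = -1229 - 1*(-5/49) = -1229 + 5/49 = -60216/49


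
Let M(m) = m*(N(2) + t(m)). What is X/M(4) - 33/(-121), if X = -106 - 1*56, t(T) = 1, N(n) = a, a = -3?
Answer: 903/44 ≈ 20.523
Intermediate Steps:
N(n) = -3
X = -162 (X = -106 - 56 = -162)
M(m) = -2*m (M(m) = m*(-3 + 1) = m*(-2) = -2*m)
X/M(4) - 33/(-121) = -162/((-2*4)) - 33/(-121) = -162/(-8) - 33*(-1/121) = -162*(-⅛) + 3/11 = 81/4 + 3/11 = 903/44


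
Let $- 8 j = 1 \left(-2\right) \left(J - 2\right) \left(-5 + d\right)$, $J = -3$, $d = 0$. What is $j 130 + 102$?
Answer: $\frac{1829}{2} \approx 914.5$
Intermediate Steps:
$j = \frac{25}{4}$ ($j = - \frac{1 \left(-2\right) \left(-3 - 2\right) \left(-5 + 0\right)}{8} = - \frac{\left(-2\right) \left(\left(-5\right) \left(-5\right)\right)}{8} = - \frac{\left(-2\right) 25}{8} = \left(- \frac{1}{8}\right) \left(-50\right) = \frac{25}{4} \approx 6.25$)
$j 130 + 102 = \frac{25}{4} \cdot 130 + 102 = \frac{1625}{2} + 102 = \frac{1829}{2}$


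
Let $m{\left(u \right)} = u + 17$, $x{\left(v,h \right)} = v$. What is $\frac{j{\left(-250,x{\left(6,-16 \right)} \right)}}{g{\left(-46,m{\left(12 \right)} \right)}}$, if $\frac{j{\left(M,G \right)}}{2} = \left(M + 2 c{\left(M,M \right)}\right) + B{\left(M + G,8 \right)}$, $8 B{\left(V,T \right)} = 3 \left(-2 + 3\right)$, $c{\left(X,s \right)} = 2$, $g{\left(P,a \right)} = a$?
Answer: $- \frac{1965}{116} \approx -16.94$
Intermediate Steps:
$m{\left(u \right)} = 17 + u$
$B{\left(V,T \right)} = \frac{3}{8}$ ($B{\left(V,T \right)} = \frac{3 \left(-2 + 3\right)}{8} = \frac{3 \cdot 1}{8} = \frac{1}{8} \cdot 3 = \frac{3}{8}$)
$j{\left(M,G \right)} = \frac{35}{4} + 2 M$ ($j{\left(M,G \right)} = 2 \left(\left(M + 2 \cdot 2\right) + \frac{3}{8}\right) = 2 \left(\left(M + 4\right) + \frac{3}{8}\right) = 2 \left(\left(4 + M\right) + \frac{3}{8}\right) = 2 \left(\frac{35}{8} + M\right) = \frac{35}{4} + 2 M$)
$\frac{j{\left(-250,x{\left(6,-16 \right)} \right)}}{g{\left(-46,m{\left(12 \right)} \right)}} = \frac{\frac{35}{4} + 2 \left(-250\right)}{17 + 12} = \frac{\frac{35}{4} - 500}{29} = \left(- \frac{1965}{4}\right) \frac{1}{29} = - \frac{1965}{116}$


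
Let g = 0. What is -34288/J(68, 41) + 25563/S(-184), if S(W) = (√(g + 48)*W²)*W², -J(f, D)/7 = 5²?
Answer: 34288/175 + 8521*√3/4584914944 ≈ 195.93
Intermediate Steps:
J(f, D) = -175 (J(f, D) = -7*5² = -7*25 = -175)
S(W) = 4*√3*W⁴ (S(W) = (√(0 + 48)*W²)*W² = (√48*W²)*W² = ((4*√3)*W²)*W² = (4*√3*W²)*W² = 4*√3*W⁴)
-34288/J(68, 41) + 25563/S(-184) = -34288/(-175) + 25563/((4*√3*(-184)⁴)) = -34288*(-1/175) + 25563/((4*√3*1146228736)) = 34288/175 + 25563/((4584914944*√3)) = 34288/175 + 25563*(√3/13754744832) = 34288/175 + 8521*√3/4584914944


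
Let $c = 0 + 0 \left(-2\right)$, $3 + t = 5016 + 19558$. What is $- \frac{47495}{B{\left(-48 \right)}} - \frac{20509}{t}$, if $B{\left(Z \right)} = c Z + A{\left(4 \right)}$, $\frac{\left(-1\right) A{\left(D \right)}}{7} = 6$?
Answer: $\frac{166591181}{147426} \approx 1130.0$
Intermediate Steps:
$t = 24571$ ($t = -3 + \left(5016 + 19558\right) = -3 + 24574 = 24571$)
$A{\left(D \right)} = -42$ ($A{\left(D \right)} = \left(-7\right) 6 = -42$)
$c = 0$ ($c = 0 + 0 = 0$)
$B{\left(Z \right)} = -42$ ($B{\left(Z \right)} = 0 Z - 42 = 0 - 42 = -42$)
$- \frac{47495}{B{\left(-48 \right)}} - \frac{20509}{t} = - \frac{47495}{-42} - \frac{20509}{24571} = \left(-47495\right) \left(- \frac{1}{42}\right) - \frac{20509}{24571} = \frac{6785}{6} - \frac{20509}{24571} = \frac{166591181}{147426}$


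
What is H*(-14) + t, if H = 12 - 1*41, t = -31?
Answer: 375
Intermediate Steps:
H = -29 (H = 12 - 41 = -29)
H*(-14) + t = -29*(-14) - 31 = 406 - 31 = 375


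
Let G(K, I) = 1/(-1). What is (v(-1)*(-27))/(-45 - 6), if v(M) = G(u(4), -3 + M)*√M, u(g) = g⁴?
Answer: -9*I/17 ≈ -0.52941*I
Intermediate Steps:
G(K, I) = -1
v(M) = -√M
(v(-1)*(-27))/(-45 - 6) = (-√(-1)*(-27))/(-45 - 6) = (-I*(-27))/(-51) = (27*I)*(-1/51) = -9*I/17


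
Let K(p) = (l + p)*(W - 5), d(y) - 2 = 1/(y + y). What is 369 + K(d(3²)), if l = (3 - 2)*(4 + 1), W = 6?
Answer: 6769/18 ≈ 376.06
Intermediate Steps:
l = 5 (l = 1*5 = 5)
d(y) = 2 + 1/(2*y) (d(y) = 2 + 1/(y + y) = 2 + 1/(2*y))
K(p) = 5 + p (K(p) = (5 + p)*(6 - 5) = (5 + p)*1 = 5 + p)
369 + K(d(3²)) = 369 + (5 + (2 + 1/(2*(3²)))) = 369 + (5 + (2 + (½)/9)) = 369 + (5 + (2 + (½)*(⅑))) = 369 + (5 + (2 + 1/18)) = 369 + (5 + 37/18) = 369 + 127/18 = 6769/18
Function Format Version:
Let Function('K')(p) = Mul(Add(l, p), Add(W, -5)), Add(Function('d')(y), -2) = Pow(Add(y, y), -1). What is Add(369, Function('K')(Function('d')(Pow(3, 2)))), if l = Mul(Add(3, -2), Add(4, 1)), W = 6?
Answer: Rational(6769, 18) ≈ 376.06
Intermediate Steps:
l = 5 (l = Mul(1, 5) = 5)
Function('d')(y) = Add(2, Mul(Rational(1, 2), Pow(y, -1))) (Function('d')(y) = Add(2, Pow(Add(y, y), -1)) = Add(2, Pow(Mul(2, y), -1)) = Add(2, Mul(Rational(1, 2), Pow(y, -1))))
Function('K')(p) = Add(5, p) (Function('K')(p) = Mul(Add(5, p), Add(6, -5)) = Mul(Add(5, p), 1) = Add(5, p))
Add(369, Function('K')(Function('d')(Pow(3, 2)))) = Add(369, Add(5, Add(2, Mul(Rational(1, 2), Pow(Pow(3, 2), -1))))) = Add(369, Add(5, Add(2, Mul(Rational(1, 2), Pow(9, -1))))) = Add(369, Add(5, Add(2, Mul(Rational(1, 2), Rational(1, 9))))) = Add(369, Add(5, Add(2, Rational(1, 18)))) = Add(369, Add(5, Rational(37, 18))) = Add(369, Rational(127, 18)) = Rational(6769, 18)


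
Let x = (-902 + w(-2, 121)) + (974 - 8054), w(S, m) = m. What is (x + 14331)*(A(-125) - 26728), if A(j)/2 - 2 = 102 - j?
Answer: -169966900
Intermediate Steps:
A(j) = 208 - 2*j (A(j) = 4 + 2*(102 - j) = 4 + (204 - 2*j) = 208 - 2*j)
x = -7861 (x = (-902 + 121) + (974 - 8054) = -781 - 7080 = -7861)
(x + 14331)*(A(-125) - 26728) = (-7861 + 14331)*((208 - 2*(-125)) - 26728) = 6470*((208 + 250) - 26728) = 6470*(458 - 26728) = 6470*(-26270) = -169966900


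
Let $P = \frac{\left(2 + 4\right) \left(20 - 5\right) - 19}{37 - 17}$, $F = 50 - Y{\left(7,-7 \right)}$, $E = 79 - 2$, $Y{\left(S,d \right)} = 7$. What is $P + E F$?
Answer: $\frac{66291}{20} \approx 3314.6$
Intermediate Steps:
$E = 77$
$F = 43$ ($F = 50 - 7 = 43$)
$P = \frac{71}{20}$ ($P = \frac{6 \cdot 15 - 19}{20} = \left(90 - 19\right) \frac{1}{20} = 71 \cdot \frac{1}{20} = \frac{71}{20} \approx 3.55$)
$P + E F = \frac{71}{20} + 77 \cdot 43 = \frac{71}{20} + 3311 = \frac{66291}{20}$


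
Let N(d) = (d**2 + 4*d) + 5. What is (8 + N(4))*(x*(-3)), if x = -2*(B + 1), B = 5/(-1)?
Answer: -1080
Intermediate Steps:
B = -5 (B = 5*(-1) = -5)
N(d) = 5 + d**2 + 4*d
x = 8 (x = -2*(-5 + 1) = -2*(-4) = 8)
(8 + N(4))*(x*(-3)) = (8 + (5 + 4**2 + 4*4))*(8*(-3)) = (8 + (5 + 16 + 16))*(-24) = (8 + 37)*(-24) = 45*(-24) = -1080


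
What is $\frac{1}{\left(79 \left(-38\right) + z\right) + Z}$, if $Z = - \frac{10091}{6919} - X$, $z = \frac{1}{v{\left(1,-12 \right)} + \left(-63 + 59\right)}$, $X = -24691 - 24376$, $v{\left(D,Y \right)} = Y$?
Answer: $\frac{110704}{5099411385} \approx 2.1709 \cdot 10^{-5}$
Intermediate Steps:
$X = -49067$
$z = - \frac{1}{16}$ ($z = \frac{1}{-12 + \left(-63 + 59\right)} = \frac{1}{-12 - 4} = \frac{1}{-16} = - \frac{1}{16} \approx -0.0625$)
$Z = \frac{339484482}{6919}$ ($Z = - \frac{10091}{6919} - -49067 = \left(-10091\right) \frac{1}{6919} + 49067 = - \frac{10091}{6919} + 49067 = \frac{339484482}{6919} \approx 49066.0$)
$\frac{1}{\left(79 \left(-38\right) + z\right) + Z} = \frac{1}{\left(79 \left(-38\right) - \frac{1}{16}\right) + \frac{339484482}{6919}} = \frac{1}{\left(-3002 - \frac{1}{16}\right) + \frac{339484482}{6919}} = \frac{1}{- \frac{48033}{16} + \frac{339484482}{6919}} = \frac{1}{\frac{5099411385}{110704}} = \frac{110704}{5099411385}$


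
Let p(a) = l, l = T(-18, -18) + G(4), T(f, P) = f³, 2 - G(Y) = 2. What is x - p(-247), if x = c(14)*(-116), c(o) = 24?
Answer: 3048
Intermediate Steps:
G(Y) = 0 (G(Y) = 2 - 1*2 = 2 - 2 = 0)
x = -2784 (x = 24*(-116) = -2784)
l = -5832 (l = (-18)³ + 0 = -5832 + 0 = -5832)
p(a) = -5832
x - p(-247) = -2784 - 1*(-5832) = -2784 + 5832 = 3048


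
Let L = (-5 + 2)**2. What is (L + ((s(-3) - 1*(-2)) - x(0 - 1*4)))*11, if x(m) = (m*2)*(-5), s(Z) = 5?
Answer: -264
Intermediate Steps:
x(m) = -10*m (x(m) = (2*m)*(-5) = -10*m)
L = 9 (L = (-3)**2 = 9)
(L + ((s(-3) - 1*(-2)) - x(0 - 1*4)))*11 = (9 + ((5 - 1*(-2)) - (-10)*(0 - 1*4)))*11 = (9 + ((5 + 2) - (-10)*(0 - 4)))*11 = (9 + (7 - (-10)*(-4)))*11 = (9 + (7 - 1*40))*11 = (9 + (7 - 40))*11 = (9 - 33)*11 = -24*11 = -264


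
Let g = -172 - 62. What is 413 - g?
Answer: 647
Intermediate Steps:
g = -234
413 - g = 413 - 1*(-234) = 413 + 234 = 647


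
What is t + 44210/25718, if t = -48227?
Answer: -620128888/12859 ≈ -48225.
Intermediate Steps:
t + 44210/25718 = -48227 + 44210/25718 = -48227 + 44210*(1/25718) = -48227 + 22105/12859 = -620128888/12859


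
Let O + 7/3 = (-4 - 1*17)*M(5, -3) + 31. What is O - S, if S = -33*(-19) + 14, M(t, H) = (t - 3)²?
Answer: -2089/3 ≈ -696.33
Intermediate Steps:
M(t, H) = (-3 + t)²
O = -166/3 (O = -7/3 + ((-4 - 1*17)*(-3 + 5)² + 31) = -7/3 + ((-4 - 17)*2² + 31) = -7/3 + (-21*4 + 31) = -7/3 + (-84 + 31) = -7/3 - 53 = -166/3 ≈ -55.333)
S = 641 (S = 627 + 14 = 641)
O - S = -166/3 - 1*641 = -166/3 - 641 = -2089/3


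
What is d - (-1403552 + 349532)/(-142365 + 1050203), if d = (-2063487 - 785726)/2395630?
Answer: -750998767/26522487170 ≈ -0.028316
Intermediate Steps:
d = -69493/58430 (d = -2849213*1/2395630 = -69493/58430 ≈ -1.1893)
d - (-1403552 + 349532)/(-142365 + 1050203) = -69493/58430 - (-1403552 + 349532)/(-142365 + 1050203) = -69493/58430 - (-1054020)/907838 = -69493/58430 - 1*(-527010/453919) = -69493/58430 + 527010/453919 = -750998767/26522487170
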